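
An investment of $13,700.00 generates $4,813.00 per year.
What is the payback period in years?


Formula: Payback = investment / annual cash flow
Substituting: Payback = $13,700.00 / $4,813.00
Payback = 2.8465 years

2.8465 years


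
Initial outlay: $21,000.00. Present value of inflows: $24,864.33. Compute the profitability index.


Formula: PI = PV(cash flows) / initial investment
Substituting: PI = $24,864.33 / $21,000.00
PI = 1.184

1.184


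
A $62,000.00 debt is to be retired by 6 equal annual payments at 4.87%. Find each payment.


Formula: PMT = PV * r / (1 - (1+r)^(-n))
Denominator: 1 - (1 + 0.0487)^(-6) = 0.248217
Numerator: $62,000.00 * 0.0487 = 3019.4
PMT = 3019.4 / 0.248217 = $12,164.35

$12,164.35


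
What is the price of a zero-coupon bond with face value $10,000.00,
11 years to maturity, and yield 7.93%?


Formula: Price = FV / (1 + r)^n
Substituting: Price = $10,000.00 / (1 + 0.0793)^11
Discount factor: (1.0793)^11 = 2.315069
Price = $10,000.00 / 2.315069 = $4,319.53

$4,319.53


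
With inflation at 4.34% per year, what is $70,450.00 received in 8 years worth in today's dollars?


Formula: Real value = nominal / (1 + inflation)^years
Price level: (1 + 0.0434)^8 = 1.404775
Real value = $70,450.00 / 1.404775 = $50,150.39

$50,150.39


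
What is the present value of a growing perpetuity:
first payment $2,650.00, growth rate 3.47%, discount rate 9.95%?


Formula: PV = C / (r - g)
Spread: r - g = 0.0995 - 0.0347 = 0.0648
Substituting: PV = $2,650.00 / 0.0648
PV = $40,895.06

$40,895.06


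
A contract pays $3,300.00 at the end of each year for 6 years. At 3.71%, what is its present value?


Formula: PV = PMT * (1 - (1+r)^(-n)) / r
Discount factor: (1 + 0.0371)^(-6) = 0.803667
Bracket: 1 - 0.803667 = 0.196333
PV = $3,300.00 * 0.196333 / 0.0371 = $17,463.57

$17,463.57


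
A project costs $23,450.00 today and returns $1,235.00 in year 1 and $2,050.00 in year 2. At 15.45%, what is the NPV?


Formula: NPV = C0 + C1/(1+r) + C2/(1+r)^2
Discount C1: $1,235.00 / (1 + 0.1545) = $1,069.73
Discount C2: $2,050.00 / (1 + 0.1545)^2 = $1,538.03
NPV = -$23,450.00 + $1,069.73 + $1,538.03 = -$20,842.24

-$20,842.24


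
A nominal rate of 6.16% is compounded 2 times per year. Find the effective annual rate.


Formula: EAR = (1 + r/m)^m - 1
Period rate: r/m = 0.0616 / 2 = 0.0308
Compounding: (1 + 0.0308)^2 = 1.062549
EAR = 1.062549 - 1 = 0.062549

0.062549


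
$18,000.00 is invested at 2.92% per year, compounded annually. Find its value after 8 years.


Formula: FV = P * (1 + r)^n
Substituting: FV = $18,000.00 * (1 + 0.0292)^8
Growth factor: (1.0292)^8 = 1.25892
FV = $18,000.00 * 1.25892 = $22,660.56

$22,660.56


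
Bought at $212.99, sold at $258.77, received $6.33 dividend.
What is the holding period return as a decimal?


Formula: HPR = (P1 - P0 + D) / P0
Gain: $258.77 - $212.99 + $6.33 = $52.11
HPR = $52.11 / $212.99 = 0.2447

0.2447


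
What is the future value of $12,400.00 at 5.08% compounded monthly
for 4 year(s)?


Formula: FV = P * (1 + r/m)^(m*t)
Period rate: r/m = 0.0508 / 12 = 0.004233
Total periods: m*t = 12 * 4 = 48
Growth factor: (1 + 0.004233)^48 = 1.224792
FV = $12,400.00 * 1.224792 = $15,187.42

$15,187.42


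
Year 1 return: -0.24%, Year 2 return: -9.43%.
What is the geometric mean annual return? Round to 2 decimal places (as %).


Formula: Geometric mean = ((1+r1)*(1+r2))^(1/2) - 1
Product: (1 + -0.0024) * (1 + -0.0943) = 0.9976 * 0.9057 = 0.903526
Square root: 0.903526^0.5 = 0.95054
Geometric mean = 0.95054 - 1 = -0.04946
As percentage: -4.95%

-4.95%


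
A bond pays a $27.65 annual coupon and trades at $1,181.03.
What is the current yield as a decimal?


Formula: Current yield = annual coupon / price
Substituting: CY = $27.65 / $1,181.03
CY = 0.023412

0.023412


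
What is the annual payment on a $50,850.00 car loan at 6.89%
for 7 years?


Formula: PMT = PV * r / (1 - (1+r)^(-n))
Denominator: 1 - (1 + 0.0689)^(-7) = 0.37275
Numerator: $50,850.00 * 0.0689 = 3503.565
PMT = 3503.565 / 0.37275 = $9,399.23

$9,399.23


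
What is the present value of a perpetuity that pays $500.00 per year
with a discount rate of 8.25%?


Formula: PV = C / r
Substituting: PV = $500.00 / 0.0825
PV = $6,060.61

$6,060.61


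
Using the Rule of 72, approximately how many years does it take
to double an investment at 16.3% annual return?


Formula: Years ≈ 72 / r
Substituting: Years ≈ 72 / 16.3
Years ≈ 4.4

4.4 years


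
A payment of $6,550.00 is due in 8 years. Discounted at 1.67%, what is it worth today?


Formula: PV = FV / (1 + r)^n
Substituting: PV = $6,550.00 / (1 + 0.0167)^8
Discount factor: (1.0167)^8 = 1.141675
PV = $6,550.00 / 1.141675 = $5,737.18

$5,737.18


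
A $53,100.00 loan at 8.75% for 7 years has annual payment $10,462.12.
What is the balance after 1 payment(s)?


Formula: Balance = PV*(1+r)^k - PMT*((1+r)^k - 1)/r
Growth: (1 + 0.0875)^1 = 1.0875
Accumulated factor: ((1+r)^k - 1)/r = 1.0
Balance = $53,100.00 * 1.0875 - $10,462.12 * 1.0
Balance = $47,284.13

$47,284.13


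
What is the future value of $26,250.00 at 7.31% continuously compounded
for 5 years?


Formula: FV = P * e^(r*t)
Exponent: r*t = 0.0731 * 5 = 0.3655
e^(0.3655) = 1.441234
FV = $26,250.00 * 1.441234 = $37,832.40

$37,832.40


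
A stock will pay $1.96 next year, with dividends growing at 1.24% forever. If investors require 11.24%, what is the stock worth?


Formula: P = D1 / (r - g)
Spread: r - g = 0.1124 - 0.0124 = 0.1
Substituting: P = $1.96 / 0.1
P = $19.60

$19.60


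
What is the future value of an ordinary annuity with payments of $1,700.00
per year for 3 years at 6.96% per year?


Formula: FV = PMT * ((1+r)^n - 1) / r
Growth factor: (1 + 0.0696)^3 = 1.22367
Numerator: 1.22367 - 1 = 0.22367
FV = $1,700.00 * 0.22367 / 0.0696 = $5,463.20

$5,463.20


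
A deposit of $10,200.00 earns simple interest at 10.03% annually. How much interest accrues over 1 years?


Formula: I = P * r * t
Substituting: I = $10,200.00 * 0.1003 * 1
Step: I = $10,200.00 * 0.1003
I = $1,023.06

$1,023.06


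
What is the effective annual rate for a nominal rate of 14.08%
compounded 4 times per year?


Formula: EAR = (1 + r/m)^m - 1
Period rate: r/m = 0.1408 / 4 = 0.0352
Compounding: (1 + 0.0352)^4 = 1.14841
EAR = 1.14841 - 1 = 0.14841

0.14841


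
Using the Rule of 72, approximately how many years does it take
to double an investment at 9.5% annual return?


Formula: Years ≈ 72 / r
Substituting: Years ≈ 72 / 9.5
Years ≈ 7.6

7.6 years


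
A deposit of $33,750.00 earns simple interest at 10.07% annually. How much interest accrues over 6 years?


Formula: I = P * r * t
Substituting: I = $33,750.00 * 0.1007 * 6
Step: I = $33,750.00 * 0.6042
I = $20,391.75

$20,391.75


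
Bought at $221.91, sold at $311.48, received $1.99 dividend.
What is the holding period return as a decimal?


Formula: HPR = (P1 - P0 + D) / P0
Gain: $311.48 - $221.91 + $1.99 = $91.56
HPR = $91.56 / $221.91 = 0.4126

0.4126


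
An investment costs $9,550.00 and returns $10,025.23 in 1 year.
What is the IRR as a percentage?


Formula: IRR = C1/C0 - 1
Substituting: IRR = $10,025.23 / $9,550.00 - 1
Ratio: 1.049762 - 1 = 0.049762
IRR = 4.9762%

4.9762%


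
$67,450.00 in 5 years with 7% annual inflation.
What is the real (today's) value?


Formula: Real value = nominal / (1 + inflation)^years
Price level: (1 + 0.07)^5 = 1.402552
Real value = $67,450.00 / 1.402552 = $48,090.92

$48,090.92


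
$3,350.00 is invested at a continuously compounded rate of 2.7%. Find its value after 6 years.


Formula: FV = P * e^(r*t)
Exponent: r*t = 0.027 * 6 = 0.162
e^(0.162) = 1.17586
FV = $3,350.00 * 1.17586 = $3,939.13

$3,939.13


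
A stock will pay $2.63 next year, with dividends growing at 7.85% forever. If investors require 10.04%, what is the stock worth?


Formula: P = D1 / (r - g)
Spread: r - g = 0.1004 - 0.0785 = 0.0219
Substituting: P = $2.63 / 0.0219
P = $120.09

$120.09


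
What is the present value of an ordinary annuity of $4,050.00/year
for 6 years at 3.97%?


Formula: PV = PMT * (1 - (1+r)^(-n)) / r
Discount factor: (1 + 0.0397)^(-6) = 0.791684
Bracket: 1 - 0.791684 = 0.208316
PV = $4,050.00 * 0.208316 / 0.0397 = $21,251.40

$21,251.40


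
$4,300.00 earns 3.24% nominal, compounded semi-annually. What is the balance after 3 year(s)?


Formula: FV = P * (1 + r/m)^(m*t)
Period rate: r/m = 0.0324 / 2 = 0.0162
Total periods: m*t = 2 * 3 = 6
Growth factor: (1 + 0.0162)^6 = 1.101223
FV = $4,300.00 * 1.101223 = $4,735.26

$4,735.26


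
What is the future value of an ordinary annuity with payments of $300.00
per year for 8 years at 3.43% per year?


Formula: FV = PMT * ((1+r)^n - 1) / r
Growth factor: (1 + 0.0343)^8 = 1.309701
Numerator: 1.309701 - 1 = 0.309701
FV = $300.00 * 0.309701 / 0.0343 = $2,708.76

$2,708.76


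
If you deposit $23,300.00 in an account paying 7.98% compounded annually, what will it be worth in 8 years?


Formula: FV = P * (1 + r)^n
Substituting: FV = $23,300.00 * (1 + 0.0798)^8
Growth factor: (1.0798)^8 = 1.84819
FV = $23,300.00 * 1.84819 = $43,062.82

$43,062.82


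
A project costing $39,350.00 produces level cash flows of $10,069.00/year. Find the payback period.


Formula: Payback = investment / annual cash flow
Substituting: Payback = $39,350.00 / $10,069.00
Payback = 3.908 years

3.908 years


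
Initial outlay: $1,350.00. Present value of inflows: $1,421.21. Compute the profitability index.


Formula: PI = PV(cash flows) / initial investment
Substituting: PI = $1,421.21 / $1,350.00
PI = 1.0527

1.0527


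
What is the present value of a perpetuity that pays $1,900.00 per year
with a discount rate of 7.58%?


Formula: PV = C / r
Substituting: PV = $1,900.00 / 0.0758
PV = $25,065.96

$25,065.96


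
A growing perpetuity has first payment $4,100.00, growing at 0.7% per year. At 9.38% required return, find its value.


Formula: PV = C / (r - g)
Spread: r - g = 0.0938 - 0.007 = 0.0868
Substituting: PV = $4,100.00 / 0.0868
PV = $47,235.02

$47,235.02


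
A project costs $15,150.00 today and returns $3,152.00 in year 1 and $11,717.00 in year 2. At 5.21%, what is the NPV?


Formula: NPV = C0 + C1/(1+r) + C2/(1+r)^2
Discount C1: $3,152.00 / (1 + 0.0521) = $2,995.91
Discount C2: $11,717.00 / (1 + 0.0521)^2 = $10,585.28
NPV = -$15,150.00 + $2,995.91 + $10,585.28 = -$1,568.81

-$1,568.81


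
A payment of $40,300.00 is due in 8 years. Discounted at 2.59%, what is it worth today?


Formula: PV = FV / (1 + r)^n
Substituting: PV = $40,300.00 / (1 + 0.0259)^8
Discount factor: (1.0259)^8 = 1.226988
PV = $40,300.00 / 1.226988 = $32,844.66

$32,844.66


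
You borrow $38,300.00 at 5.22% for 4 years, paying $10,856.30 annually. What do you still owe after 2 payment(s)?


Formula: Balance = PV*(1+r)^k - PMT*((1+r)^k - 1)/r
Growth: (1 + 0.0522)^2 = 1.107125
Accumulated factor: ((1+r)^k - 1)/r = 2.0522
Balance = $38,300.00 * 1.107125 - $10,856.30 * 2.0522
Balance = $20,123.58

$20,123.58


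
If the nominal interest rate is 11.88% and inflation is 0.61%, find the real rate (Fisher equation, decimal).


Formula: (1 + r_real) = (1 + r_nom) / (1 + inflation)
Substituting: (1 + r_real) = 1.1188 / 1.0061
(1 + r_real) = 1.112017
r_real = 1.112017 - 1 = 0.112017

0.112017


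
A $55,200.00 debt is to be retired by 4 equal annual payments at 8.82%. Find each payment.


Formula: PMT = PV * r / (1 - (1+r)^(-n))
Denominator: 1 - (1 + 0.0882)^(-4) = 0.286876
Numerator: $55,200.00 * 0.0882 = 4868.64
PMT = 4868.64 / 0.286876 = $16,971.24

$16,971.24


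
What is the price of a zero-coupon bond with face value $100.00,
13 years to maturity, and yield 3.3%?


Formula: Price = FV / (1 + r)^n
Substituting: Price = $100.00 / (1 + 0.033)^13
Discount factor: (1.033)^13 = 1.525121
Price = $100.00 / 1.525121 = $65.57

$65.57


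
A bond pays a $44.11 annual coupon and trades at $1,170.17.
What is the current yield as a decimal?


Formula: Current yield = annual coupon / price
Substituting: CY = $44.11 / $1,170.17
CY = 0.037695

0.037695


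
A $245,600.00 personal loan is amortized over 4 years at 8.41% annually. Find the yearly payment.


Formula: PMT = PV * r / (1 - (1+r)^(-n))
Denominator: 1 - (1 + 0.0841)^(-4) = 0.276027
Numerator: $245,600.00 * 0.0841 = 20654.96
PMT = 20654.96 / 0.276027 = $74,829.61

$74,829.61


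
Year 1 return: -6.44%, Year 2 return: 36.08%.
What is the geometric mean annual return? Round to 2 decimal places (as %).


Formula: Geometric mean = ((1+r1)*(1+r2))^(1/2) - 1
Product: (1 + -0.0644) * (1 + 0.3608) = 0.9356 * 1.3608 = 1.273164
Square root: 1.273164^0.5 = 1.128346
Geometric mean = 1.128346 - 1 = 0.128346
As percentage: 12.83%

12.83%


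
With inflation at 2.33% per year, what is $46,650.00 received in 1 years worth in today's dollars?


Formula: Real value = nominal / (1 + inflation)^years
Price level: (1 + 0.0233)^1 = 1.0233
Real value = $46,650.00 / 1.0233 = $45,587.80

$45,587.80


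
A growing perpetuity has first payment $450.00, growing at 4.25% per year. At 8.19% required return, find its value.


Formula: PV = C / (r - g)
Spread: r - g = 0.0819 - 0.0425 = 0.0394
Substituting: PV = $450.00 / 0.0394
PV = $11,421.32

$11,421.32


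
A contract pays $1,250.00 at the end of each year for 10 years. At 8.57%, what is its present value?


Formula: PV = PMT * (1 - (1+r)^(-n)) / r
Discount factor: (1 + 0.0857)^(-10) = 0.439442
Bracket: 1 - 0.439442 = 0.560558
PV = $1,250.00 * 0.560558 / 0.0857 = $8,176.17

$8,176.17


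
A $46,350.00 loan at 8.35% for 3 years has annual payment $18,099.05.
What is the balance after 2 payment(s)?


Formula: Balance = PV*(1+r)^k - PMT*((1+r)^k - 1)/r
Growth: (1 + 0.0835)^2 = 1.173972
Accumulated factor: ((1+r)^k - 1)/r = 2.0835
Balance = $46,350.00 * 1.173972 - $18,099.05 * 2.0835
Balance = $16,704.24

$16,704.24


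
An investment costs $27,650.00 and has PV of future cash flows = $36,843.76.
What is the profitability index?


Formula: PI = PV(cash flows) / initial investment
Substituting: PI = $36,843.76 / $27,650.00
PI = 1.3325

1.3325


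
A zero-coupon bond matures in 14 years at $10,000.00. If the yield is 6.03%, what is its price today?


Formula: Price = FV / (1 + r)^n
Substituting: Price = $10,000.00 / (1 + 0.0603)^14
Discount factor: (1.0603)^14 = 2.269879
Price = $10,000.00 / 2.269879 = $4,405.52

$4,405.52


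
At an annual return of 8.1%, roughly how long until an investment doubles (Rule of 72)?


Formula: Years ≈ 72 / r
Substituting: Years ≈ 72 / 8.1
Years ≈ 8.9

8.9 years


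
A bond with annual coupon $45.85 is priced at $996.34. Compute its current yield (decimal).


Formula: Current yield = annual coupon / price
Substituting: CY = $45.85 / $996.34
CY = 0.046018

0.046018


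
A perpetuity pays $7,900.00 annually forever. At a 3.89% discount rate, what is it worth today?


Formula: PV = C / r
Substituting: PV = $7,900.00 / 0.0389
PV = $203,084.83

$203,084.83


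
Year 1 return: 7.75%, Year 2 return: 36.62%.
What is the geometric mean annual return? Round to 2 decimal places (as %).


Formula: Geometric mean = ((1+r1)*(1+r2))^(1/2) - 1
Product: (1 + 0.0775) * (1 + 0.3662) = 1.0775 * 1.3662 = 1.47208
Square root: 1.47208^0.5 = 1.213293
Geometric mean = 1.213293 - 1 = 0.213293
As percentage: 21.33%

21.33%


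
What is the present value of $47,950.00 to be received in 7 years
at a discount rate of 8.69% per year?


Formula: PV = FV / (1 + r)^n
Substituting: PV = $47,950.00 / (1 + 0.0869)^7
Discount factor: (1.0869)^7 = 1.791955
PV = $47,950.00 / 1.791955 = $26,758.48

$26,758.48


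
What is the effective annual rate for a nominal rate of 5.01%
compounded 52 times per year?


Formula: EAR = (1 + r/m)^m - 1
Period rate: r/m = 0.0501 / 52 = 0.000963
Compounding: (1 + 0.000963)^52 = 1.051351
EAR = 1.051351 - 1 = 0.051351

0.051351


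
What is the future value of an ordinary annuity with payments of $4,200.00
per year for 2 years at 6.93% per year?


Formula: FV = PMT * ((1+r)^n - 1) / r
Growth factor: (1 + 0.0693)^2 = 1.143402
Numerator: 1.143402 - 1 = 0.143402
FV = $4,200.00 * 0.143402 / 0.0693 = $8,691.06

$8,691.06


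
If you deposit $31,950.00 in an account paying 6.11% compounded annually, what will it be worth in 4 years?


Formula: FV = P * (1 + r)^n
Substituting: FV = $31,950.00 * (1 + 0.0611)^4
Growth factor: (1.0611)^4 = 1.267726
FV = $31,950.00 * 1.267726 = $40,503.83

$40,503.83


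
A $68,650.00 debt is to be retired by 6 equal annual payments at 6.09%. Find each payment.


Formula: PMT = PV * r / (1 - (1+r)^(-n))
Denominator: 1 - (1 + 0.0609)^(-6) = 0.29862
Numerator: $68,650.00 * 0.0609 = 4180.785
PMT = 4180.785 / 0.29862 = $14,000.35

$14,000.35


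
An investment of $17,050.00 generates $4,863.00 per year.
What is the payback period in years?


Formula: Payback = investment / annual cash flow
Substituting: Payback = $17,050.00 / $4,863.00
Payback = 3.5061 years

3.5061 years


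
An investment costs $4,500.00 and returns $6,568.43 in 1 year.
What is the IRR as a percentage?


Formula: IRR = C1/C0 - 1
Substituting: IRR = $6,568.43 / $4,500.00 - 1
Ratio: 1.459651 - 1 = 0.459651
IRR = 45.9651%

45.9651%


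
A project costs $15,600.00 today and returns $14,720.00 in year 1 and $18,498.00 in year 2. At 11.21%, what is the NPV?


Formula: NPV = C0 + C1/(1+r) + C2/(1+r)^2
Discount C1: $14,720.00 / (1 + 0.1121) = $13,236.22
Discount C2: $18,498.00 / (1 + 0.1121)^2 = $14,956.75
NPV = -$15,600.00 + $13,236.22 + $14,956.75 = $12,592.96

$12,592.96


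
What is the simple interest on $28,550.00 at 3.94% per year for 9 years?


Formula: I = P * r * t
Substituting: I = $28,550.00 * 0.0394 * 9
Step: I = $28,550.00 * 0.3546
I = $10,123.83

$10,123.83


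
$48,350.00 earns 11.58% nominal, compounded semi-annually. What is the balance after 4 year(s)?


Formula: FV = P * (1 + r/m)^(m*t)
Period rate: r/m = 0.1158 / 2 = 0.0579
Total periods: m*t = 2 * 4 = 8
Growth factor: (1 + 0.0579)^8 = 1.568762
FV = $48,350.00 * 1.568762 = $75,849.62

$75,849.62


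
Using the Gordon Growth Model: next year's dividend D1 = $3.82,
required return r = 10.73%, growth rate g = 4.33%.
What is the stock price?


Formula: P = D1 / (r - g)
Spread: r - g = 0.1073 - 0.0433 = 0.064
Substituting: P = $3.82 / 0.064
P = $59.69

$59.69


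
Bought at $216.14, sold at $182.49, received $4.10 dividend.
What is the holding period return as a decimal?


Formula: HPR = (P1 - P0 + D) / P0
Gain: $182.49 - $216.14 + $4.10 = -$29.55
HPR = -$29.55 / $216.14 = -0.1367

-0.1367


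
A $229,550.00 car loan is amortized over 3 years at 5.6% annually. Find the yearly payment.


Formula: PMT = PV * r / (1 - (1+r)^(-n))
Denominator: 1 - (1 + 0.056)^(-3) = 0.150803
Numerator: $229,550.00 * 0.056 = 12854.8
PMT = 12854.8 / 0.150803 = $85,242.11

$85,242.11


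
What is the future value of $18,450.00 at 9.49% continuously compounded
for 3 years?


Formula: FV = P * e^(r*t)
Exponent: r*t = 0.0949 * 3 = 0.2847
e^(0.2847) = 1.329363
FV = $18,450.00 * 1.329363 = $24,526.75

$24,526.75


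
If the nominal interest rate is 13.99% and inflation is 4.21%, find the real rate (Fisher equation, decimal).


Formula: (1 + r_real) = (1 + r_nom) / (1 + inflation)
Substituting: (1 + r_real) = 1.1399 / 1.0421
(1 + r_real) = 1.093849
r_real = 1.093849 - 1 = 0.093849

0.093849


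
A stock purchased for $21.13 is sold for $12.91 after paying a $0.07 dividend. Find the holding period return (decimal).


Formula: HPR = (P1 - P0 + D) / P0
Gain: $12.91 - $21.13 + $0.07 = -$8.15
HPR = -$8.15 / $21.13 = -0.3857

-0.3857


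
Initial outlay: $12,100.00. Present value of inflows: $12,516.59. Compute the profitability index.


Formula: PI = PV(cash flows) / initial investment
Substituting: PI = $12,516.59 / $12,100.00
PI = 1.0344

1.0344


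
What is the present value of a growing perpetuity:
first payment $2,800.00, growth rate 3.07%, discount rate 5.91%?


Formula: PV = C / (r - g)
Spread: r - g = 0.0591 - 0.0307 = 0.0284
Substituting: PV = $2,800.00 / 0.0284
PV = $98,591.55

$98,591.55


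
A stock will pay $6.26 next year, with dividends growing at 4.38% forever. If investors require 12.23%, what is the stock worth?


Formula: P = D1 / (r - g)
Spread: r - g = 0.1223 - 0.0438 = 0.0785
Substituting: P = $6.26 / 0.0785
P = $79.75

$79.75


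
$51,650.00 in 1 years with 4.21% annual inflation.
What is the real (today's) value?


Formula: Real value = nominal / (1 + inflation)^years
Price level: (1 + 0.0421)^1 = 1.0421
Real value = $51,650.00 / 1.0421 = $49,563.38

$49,563.38


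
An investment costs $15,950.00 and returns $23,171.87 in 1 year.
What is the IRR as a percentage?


Formula: IRR = C1/C0 - 1
Substituting: IRR = $23,171.87 / $15,950.00 - 1
Ratio: 1.452782 - 1 = 0.452782
IRR = 45.2782%

45.2782%


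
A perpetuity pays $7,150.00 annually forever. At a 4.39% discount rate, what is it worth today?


Formula: PV = C / r
Substituting: PV = $7,150.00 / 0.0439
PV = $162,870.16

$162,870.16


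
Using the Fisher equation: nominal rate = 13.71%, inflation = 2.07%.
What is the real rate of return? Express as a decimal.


Formula: (1 + r_real) = (1 + r_nom) / (1 + inflation)
Substituting: (1 + r_real) = 1.1371 / 1.0207
(1 + r_real) = 1.114039
r_real = 1.114039 - 1 = 0.114039

0.114039


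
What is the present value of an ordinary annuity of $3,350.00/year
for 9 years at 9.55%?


Formula: PV = PMT * (1 - (1+r)^(-n)) / r
Discount factor: (1 + 0.0955)^(-9) = 0.440036
Bracket: 1 - 0.440036 = 0.559964
PV = $3,350.00 * 0.559964 / 0.0955 = $19,642.70

$19,642.70


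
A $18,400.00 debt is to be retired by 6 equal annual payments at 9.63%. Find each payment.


Formula: PMT = PV * r / (1 - (1+r)^(-n))
Denominator: 1 - (1 + 0.0963)^(-6) = 0.423999
Numerator: $18,400.00 * 0.0963 = 1771.92
PMT = 1771.92 / 0.423999 = $4,179.07

$4,179.07


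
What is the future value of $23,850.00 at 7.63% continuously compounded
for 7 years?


Formula: FV = P * e^(r*t)
Exponent: r*t = 0.0763 * 7 = 0.5341
e^(0.5341) = 1.705912
FV = $23,850.00 * 1.705912 = $40,686.01

$40,686.01


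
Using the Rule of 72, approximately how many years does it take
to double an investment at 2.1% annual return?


Formula: Years ≈ 72 / r
Substituting: Years ≈ 72 / 2.1
Years ≈ 34.3

34.3 years


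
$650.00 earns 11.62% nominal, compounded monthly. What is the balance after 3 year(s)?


Formula: FV = P * (1 + r/m)^(m*t)
Period rate: r/m = 0.1162 / 12 = 0.009683
Total periods: m*t = 12 * 3 = 36
Growth factor: (1 + 0.009683)^36 = 1.414708
FV = $650.00 * 1.414708 = $919.56

$919.56


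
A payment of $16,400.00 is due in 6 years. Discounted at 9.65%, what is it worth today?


Formula: PV = FV / (1 + r)^n
Substituting: PV = $16,400.00 / (1 + 0.0965)^6
Discount factor: (1.0965)^6 = 1.738008
PV = $16,400.00 / 1.738008 = $9,436.09

$9,436.09


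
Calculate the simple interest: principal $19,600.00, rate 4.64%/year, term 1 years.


Formula: I = P * r * t
Substituting: I = $19,600.00 * 0.0464 * 1
Step: I = $19,600.00 * 0.0464
I = $909.44

$909.44


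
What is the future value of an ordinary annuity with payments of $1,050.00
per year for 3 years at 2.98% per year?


Formula: FV = PMT * ((1+r)^n - 1) / r
Growth factor: (1 + 0.0298)^3 = 1.092091
Numerator: 1.092091 - 1 = 0.092091
FV = $1,050.00 * 0.092091 / 0.0298 = $3,244.80

$3,244.80


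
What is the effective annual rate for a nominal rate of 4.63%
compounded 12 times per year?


Formula: EAR = (1 + r/m)^m - 1
Period rate: r/m = 0.0463 / 12 = 0.003858
Compounding: (1 + 0.003858)^12 = 1.047295
EAR = 1.047295 - 1 = 0.047295

0.047295


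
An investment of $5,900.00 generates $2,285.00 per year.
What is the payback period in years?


Formula: Payback = investment / annual cash flow
Substituting: Payback = $5,900.00 / $2,285.00
Payback = 2.5821 years

2.5821 years


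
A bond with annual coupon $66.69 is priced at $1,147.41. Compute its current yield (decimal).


Formula: Current yield = annual coupon / price
Substituting: CY = $66.69 / $1,147.41
CY = 0.058122

0.058122


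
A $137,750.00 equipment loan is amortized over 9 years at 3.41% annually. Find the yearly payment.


Formula: PMT = PV * r / (1 - (1+r)^(-n))
Denominator: 1 - (1 + 0.0341)^(-9) = 0.260502
Numerator: $137,750.00 * 0.0341 = 4697.275
PMT = 4697.275 / 0.260502 = $18,031.65

$18,031.65


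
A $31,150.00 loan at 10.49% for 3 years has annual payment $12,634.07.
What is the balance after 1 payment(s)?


Formula: Balance = PV*(1+r)^k - PMT*((1+r)^k - 1)/r
Growth: (1 + 0.1049)^1 = 1.1049
Accumulated factor: ((1+r)^k - 1)/r = 1.0
Balance = $31,150.00 * 1.1049 - $12,634.07 * 1.0
Balance = $21,783.57

$21,783.57


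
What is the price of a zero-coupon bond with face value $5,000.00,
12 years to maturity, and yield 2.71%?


Formula: Price = FV / (1 + r)^n
Substituting: Price = $5,000.00 / (1 + 0.0271)^12
Discount factor: (1.0271)^12 = 1.378329
Price = $5,000.00 / 1.378329 = $3,627.58

$3,627.58


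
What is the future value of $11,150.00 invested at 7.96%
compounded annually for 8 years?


Formula: FV = P * (1 + r)^n
Substituting: FV = $11,150.00 * (1 + 0.0796)^8
Growth factor: (1.0796)^8 = 1.845453
FV = $11,150.00 * 1.845453 = $20,576.80

$20,576.80


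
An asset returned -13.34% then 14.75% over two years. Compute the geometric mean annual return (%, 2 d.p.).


Formula: Geometric mean = ((1+r1)*(1+r2))^(1/2) - 1
Product: (1 + -0.1334) * (1 + 0.1475) = 0.8666 * 1.1475 = 0.994424
Square root: 0.994424^0.5 = 0.997208
Geometric mean = 0.997208 - 1 = -0.002792
As percentage: -0.28%

-0.28%


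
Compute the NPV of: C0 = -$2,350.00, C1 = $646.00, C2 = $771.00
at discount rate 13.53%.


Formula: NPV = C0 + C1/(1+r) + C2/(1+r)^2
Discount C1: $646.00 / (1 + 0.1353) = $569.01
Discount C2: $771.00 / (1 + 0.1353)^2 = $598.18
NPV = -$2,350.00 + $569.01 + $598.18 = -$1,182.81

-$1,182.81


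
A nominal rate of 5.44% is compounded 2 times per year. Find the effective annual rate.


Formula: EAR = (1 + r/m)^m - 1
Period rate: r/m = 0.0544 / 2 = 0.0272
Compounding: (1 + 0.0272)^2 = 1.05514
EAR = 1.05514 - 1 = 0.05514

0.05514


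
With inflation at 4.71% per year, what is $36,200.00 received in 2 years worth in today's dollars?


Formula: Real value = nominal / (1 + inflation)^years
Price level: (1 + 0.0471)^2 = 1.096418
Real value = $36,200.00 / 1.096418 = $33,016.59

$33,016.59


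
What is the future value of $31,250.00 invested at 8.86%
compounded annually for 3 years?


Formula: FV = P * (1 + r)^n
Substituting: FV = $31,250.00 * (1 + 0.0886)^3
Growth factor: (1.0886)^3 = 1.290045
FV = $31,250.00 * 1.290045 = $40,313.92

$40,313.92


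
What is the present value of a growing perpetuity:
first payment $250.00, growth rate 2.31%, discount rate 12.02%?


Formula: PV = C / (r - g)
Spread: r - g = 0.1202 - 0.0231 = 0.0971
Substituting: PV = $250.00 / 0.0971
PV = $2,574.67

$2,574.67


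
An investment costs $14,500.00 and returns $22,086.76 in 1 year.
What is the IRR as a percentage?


Formula: IRR = C1/C0 - 1
Substituting: IRR = $22,086.76 / $14,500.00 - 1
Ratio: 1.523225 - 1 = 0.523225
IRR = 52.3225%

52.3225%


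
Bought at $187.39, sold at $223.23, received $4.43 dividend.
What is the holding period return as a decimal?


Formula: HPR = (P1 - P0 + D) / P0
Gain: $223.23 - $187.39 + $4.43 = $40.27
HPR = $40.27 / $187.39 = 0.2149

0.2149


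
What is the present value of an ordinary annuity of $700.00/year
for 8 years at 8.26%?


Formula: PV = PMT * (1 - (1+r)^(-n)) / r
Discount factor: (1 + 0.0826)^(-8) = 0.529976
Bracket: 1 - 0.529976 = 0.470024
PV = $700.00 * 0.470024 / 0.0826 = $3,983.26

$3,983.26


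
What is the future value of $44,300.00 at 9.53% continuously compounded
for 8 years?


Formula: FV = P * e^(r*t)
Exponent: r*t = 0.0953 * 8 = 0.7624
e^(0.7624) = 2.143414
FV = $44,300.00 * 2.143414 = $94,953.25

$94,953.25


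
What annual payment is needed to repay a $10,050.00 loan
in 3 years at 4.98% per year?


Formula: PMT = PV * r / (1 - (1+r)^(-n))
Denominator: 1 - (1 + 0.0498)^(-3) = 0.135669
Numerator: $10,050.00 * 0.0498 = 500.49
PMT = 500.49 / 0.135669 = $3,689.06

$3,689.06


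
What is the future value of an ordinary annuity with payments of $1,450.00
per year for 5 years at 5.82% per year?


Formula: FV = PMT * ((1+r)^n - 1) / r
Growth factor: (1 + 0.0582)^5 = 1.326902
Numerator: 1.326902 - 1 = 0.326902
FV = $1,450.00 * 0.326902 / 0.0582 = $8,144.46

$8,144.46


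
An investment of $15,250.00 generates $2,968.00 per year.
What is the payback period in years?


Formula: Payback = investment / annual cash flow
Substituting: Payback = $15,250.00 / $2,968.00
Payback = 5.1381 years

5.1381 years


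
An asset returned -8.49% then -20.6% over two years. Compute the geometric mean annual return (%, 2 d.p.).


Formula: Geometric mean = ((1+r1)*(1+r2))^(1/2) - 1
Product: (1 + -0.0849) * (1 + -0.206) = 0.9151 * 0.794 = 0.726589
Square root: 0.726589^0.5 = 0.852402
Geometric mean = 0.852402 - 1 = -0.147598
As percentage: -14.76%

-14.76%


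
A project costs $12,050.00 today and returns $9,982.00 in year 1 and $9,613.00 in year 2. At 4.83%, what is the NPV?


Formula: NPV = C0 + C1/(1+r) + C2/(1+r)^2
Discount C1: $9,982.00 / (1 + 0.0483) = $9,522.08
Discount C2: $9,613.00 / (1 + 0.0483)^2 = $8,747.58
NPV = -$12,050.00 + $9,522.08 + $8,747.58 = $6,219.66

$6,219.66


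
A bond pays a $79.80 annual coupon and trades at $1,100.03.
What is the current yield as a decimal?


Formula: Current yield = annual coupon / price
Substituting: CY = $79.80 / $1,100.03
CY = 0.072543

0.072543


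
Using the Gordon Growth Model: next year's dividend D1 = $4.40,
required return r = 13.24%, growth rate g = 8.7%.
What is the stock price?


Formula: P = D1 / (r - g)
Spread: r - g = 0.1324 - 0.087 = 0.0454
Substituting: P = $4.40 / 0.0454
P = $96.92

$96.92


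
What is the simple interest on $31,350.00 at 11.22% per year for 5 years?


Formula: I = P * r * t
Substituting: I = $31,350.00 * 0.1122 * 5
Step: I = $31,350.00 * 0.561
I = $17,587.35

$17,587.35


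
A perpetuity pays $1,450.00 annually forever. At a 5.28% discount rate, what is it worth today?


Formula: PV = C / r
Substituting: PV = $1,450.00 / 0.0528
PV = $27,462.12

$27,462.12


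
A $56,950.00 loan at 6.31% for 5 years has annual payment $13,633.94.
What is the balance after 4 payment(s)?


Formula: Balance = PV*(1+r)^k - PMT*((1+r)^k - 1)/r
Growth: (1 + 0.0631)^4 = 1.27731
Accumulated factor: ((1+r)^k - 1)/r = 4.394778
Balance = $56,950.00 * 1.27731 - $13,633.94 * 4.394778
Balance = $12,824.70

$12,824.70


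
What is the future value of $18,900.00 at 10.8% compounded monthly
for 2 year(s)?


Formula: FV = P * (1 + r/m)^(m*t)
Period rate: r/m = 0.108 / 12 = 0.009
Total periods: m*t = 12 * 2 = 24
Growth factor: (1 + 0.009)^24 = 1.239904
FV = $18,900.00 * 1.239904 = $23,434.18

$23,434.18


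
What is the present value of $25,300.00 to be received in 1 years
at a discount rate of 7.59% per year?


Formula: PV = FV / (1 + r)^n
Substituting: PV = $25,300.00 / (1 + 0.0759)^1
Discount factor: (1.0759)^1 = 1.0759
PV = $25,300.00 / 1.0759 = $23,515.20

$23,515.20


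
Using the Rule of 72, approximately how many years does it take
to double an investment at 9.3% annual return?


Formula: Years ≈ 72 / r
Substituting: Years ≈ 72 / 9.3
Years ≈ 7.7

7.7 years


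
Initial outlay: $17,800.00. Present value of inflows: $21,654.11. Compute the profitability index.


Formula: PI = PV(cash flows) / initial investment
Substituting: PI = $21,654.11 / $17,800.00
PI = 1.2165

1.2165


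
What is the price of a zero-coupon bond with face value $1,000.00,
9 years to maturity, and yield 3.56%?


Formula: Price = FV / (1 + r)^n
Substituting: Price = $1,000.00 / (1 + 0.0356)^9
Discount factor: (1.0356)^9 = 1.370025
Price = $1,000.00 / 1.370025 = $729.91

$729.91


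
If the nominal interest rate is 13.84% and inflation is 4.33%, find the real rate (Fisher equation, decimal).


Formula: (1 + r_real) = (1 + r_nom) / (1 + inflation)
Substituting: (1 + r_real) = 1.1384 / 1.0433
(1 + r_real) = 1.091153
r_real = 1.091153 - 1 = 0.091153

0.091153


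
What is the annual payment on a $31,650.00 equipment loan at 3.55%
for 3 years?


Formula: PMT = PV * r / (1 - (1+r)^(-n))
Denominator: 1 - (1 + 0.0355)^(-3) = 0.099363
Numerator: $31,650.00 * 0.0355 = 1123.575
PMT = 1123.575 / 0.099363 = $11,307.76

$11,307.76


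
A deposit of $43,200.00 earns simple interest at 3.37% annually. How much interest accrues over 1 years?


Formula: I = P * r * t
Substituting: I = $43,200.00 * 0.0337 * 1
Step: I = $43,200.00 * 0.0337
I = $1,455.84

$1,455.84


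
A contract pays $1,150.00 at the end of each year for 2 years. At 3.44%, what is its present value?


Formula: PV = PMT * (1 - (1+r)^(-n)) / r
Discount factor: (1 + 0.0344)^(-2) = 0.934594
Bracket: 1 - 0.934594 = 0.065406
PV = $1,150.00 * 0.065406 / 0.0344 = $2,186.54

$2,186.54


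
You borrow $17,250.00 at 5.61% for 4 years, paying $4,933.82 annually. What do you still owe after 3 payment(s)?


Formula: Balance = PV*(1+r)^k - PMT*((1+r)^k - 1)/r
Growth: (1 + 0.0561)^3 = 1.177918
Accumulated factor: ((1+r)^k - 1)/r = 3.171447
Balance = $17,250.00 * 1.177918 - $4,933.82 * 3.171447
Balance = $4,671.74

$4,671.74


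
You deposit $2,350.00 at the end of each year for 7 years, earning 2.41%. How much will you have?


Formula: FV = PMT * ((1+r)^n - 1) / r
Growth factor: (1 + 0.0241)^7 = 1.181399
Numerator: 1.181399 - 1 = 0.181399
FV = $2,350.00 * 0.181399 / 0.0241 = $17,688.27

$17,688.27


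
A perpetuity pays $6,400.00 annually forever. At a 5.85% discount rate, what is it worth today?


Formula: PV = C / r
Substituting: PV = $6,400.00 / 0.0585
PV = $109,401.71

$109,401.71


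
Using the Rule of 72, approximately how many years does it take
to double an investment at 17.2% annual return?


Formula: Years ≈ 72 / r
Substituting: Years ≈ 72 / 17.2
Years ≈ 4.2

4.2 years


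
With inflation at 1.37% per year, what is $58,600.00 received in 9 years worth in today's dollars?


Formula: Real value = nominal / (1 + inflation)^years
Price level: (1 + 0.0137)^9 = 1.130277
Real value = $58,600.00 / 1.130277 = $51,845.68

$51,845.68


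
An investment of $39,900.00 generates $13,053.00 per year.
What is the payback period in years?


Formula: Payback = investment / annual cash flow
Substituting: Payback = $39,900.00 / $13,053.00
Payback = 3.0568 years

3.0568 years


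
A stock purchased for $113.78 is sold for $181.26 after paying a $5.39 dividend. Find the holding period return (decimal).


Formula: HPR = (P1 - P0 + D) / P0
Gain: $181.26 - $113.78 + $5.39 = $72.87
HPR = $72.87 / $113.78 = 0.6404

0.6404


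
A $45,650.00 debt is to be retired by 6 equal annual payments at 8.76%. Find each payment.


Formula: PMT = PV * r / (1 - (1+r)^(-n))
Denominator: 1 - (1 + 0.0876)^(-6) = 0.395794
Numerator: $45,650.00 * 0.0876 = 3998.94
PMT = 3998.94 / 0.395794 = $10,103.58

$10,103.58


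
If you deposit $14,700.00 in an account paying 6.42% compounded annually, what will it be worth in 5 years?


Formula: FV = P * (1 + r)^n
Substituting: FV = $14,700.00 * (1 + 0.0642)^5
Growth factor: (1.0642)^5 = 1.364949
FV = $14,700.00 * 1.364949 = $20,064.74

$20,064.74


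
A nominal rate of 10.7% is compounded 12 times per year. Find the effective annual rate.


Formula: EAR = (1 + r/m)^m - 1
Period rate: r/m = 0.107 / 12 = 0.008917
Compounding: (1 + 0.008917)^12 = 1.112407
EAR = 1.112407 - 1 = 0.112407

0.112407


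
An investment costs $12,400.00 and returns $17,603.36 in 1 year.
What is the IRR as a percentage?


Formula: IRR = C1/C0 - 1
Substituting: IRR = $17,603.36 / $12,400.00 - 1
Ratio: 1.419626 - 1 = 0.419626
IRR = 41.9626%

41.9626%


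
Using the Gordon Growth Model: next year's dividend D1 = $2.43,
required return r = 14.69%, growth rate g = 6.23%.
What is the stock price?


Formula: P = D1 / (r - g)
Spread: r - g = 0.1469 - 0.0623 = 0.0846
Substituting: P = $2.43 / 0.0846
P = $28.72

$28.72


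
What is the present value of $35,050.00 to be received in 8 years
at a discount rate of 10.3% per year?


Formula: PV = FV / (1 + r)^n
Substituting: PV = $35,050.00 / (1 + 0.103)^8
Discount factor: (1.103)^8 = 2.190807
PV = $35,050.00 / 2.190807 = $15,998.67

$15,998.67


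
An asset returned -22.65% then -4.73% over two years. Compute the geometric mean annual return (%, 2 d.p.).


Formula: Geometric mean = ((1+r1)*(1+r2))^(1/2) - 1
Product: (1 + -0.2265) * (1 + -0.0473) = 0.7735 * 0.9527 = 0.736913
Square root: 0.736913^0.5 = 0.858437
Geometric mean = 0.858437 - 1 = -0.141563
As percentage: -14.16%

-14.16%


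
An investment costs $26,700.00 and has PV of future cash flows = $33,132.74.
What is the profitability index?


Formula: PI = PV(cash flows) / initial investment
Substituting: PI = $33,132.74 / $26,700.00
PI = 1.2409

1.2409


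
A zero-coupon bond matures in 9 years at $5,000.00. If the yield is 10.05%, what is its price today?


Formula: Price = FV / (1 + r)^n
Substituting: Price = $5,000.00 / (1 + 0.1005)^9
Discount factor: (1.1005)^9 = 2.367611
Price = $5,000.00 / 2.367611 = $2,111.83

$2,111.83


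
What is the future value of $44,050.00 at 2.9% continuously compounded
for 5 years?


Formula: FV = P * e^(r*t)
Exponent: r*t = 0.029 * 5 = 0.145
e^(0.145) = 1.15604
FV = $44,050.00 * 1.15604 = $50,923.54

$50,923.54


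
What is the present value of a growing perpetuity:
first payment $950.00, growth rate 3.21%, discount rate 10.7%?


Formula: PV = C / (r - g)
Spread: r - g = 0.107 - 0.0321 = 0.0749
Substituting: PV = $950.00 / 0.0749
PV = $12,683.58

$12,683.58


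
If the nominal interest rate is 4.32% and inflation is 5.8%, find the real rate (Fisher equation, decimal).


Formula: (1 + r_real) = (1 + r_nom) / (1 + inflation)
Substituting: (1 + r_real) = 1.0432 / 1.058
(1 + r_real) = 0.986011
r_real = 0.986011 - 1 = -0.013989

-0.013989


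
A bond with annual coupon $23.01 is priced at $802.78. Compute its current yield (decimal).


Formula: Current yield = annual coupon / price
Substituting: CY = $23.01 / $802.78
CY = 0.028663

0.028663


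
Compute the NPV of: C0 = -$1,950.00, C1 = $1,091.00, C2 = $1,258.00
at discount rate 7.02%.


Formula: NPV = C0 + C1/(1+r) + C2/(1+r)^2
Discount C1: $1,091.00 / (1 + 0.0702) = $1,019.44
Discount C2: $1,258.00 / (1 + 0.0702)^2 = $1,098.38
NPV = -$1,950.00 + $1,019.44 + $1,098.38 = $167.81

$167.81


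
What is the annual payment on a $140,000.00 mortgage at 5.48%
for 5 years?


Formula: PMT = PV * r / (1 - (1+r)^(-n))
Denominator: 1 - (1 + 0.0548)^(-5) = 0.23414
Numerator: $140,000.00 * 0.0548 = 7672.0
PMT = 7672.0 / 0.23414 = $32,766.72

$32,766.72


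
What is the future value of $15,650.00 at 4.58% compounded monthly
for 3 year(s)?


Formula: FV = P * (1 + r/m)^(m*t)
Period rate: r/m = 0.0458 / 12 = 0.003817
Total periods: m*t = 12 * 3 = 36
Growth factor: (1 + 0.003817)^36 = 1.146987
FV = $15,650.00 * 1.146987 = $17,950.35

$17,950.35


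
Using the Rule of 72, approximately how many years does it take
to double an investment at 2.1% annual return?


Formula: Years ≈ 72 / r
Substituting: Years ≈ 72 / 2.1
Years ≈ 34.3

34.3 years


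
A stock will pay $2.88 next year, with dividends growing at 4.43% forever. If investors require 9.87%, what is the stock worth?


Formula: P = D1 / (r - g)
Spread: r - g = 0.0987 - 0.0443 = 0.0544
Substituting: P = $2.88 / 0.0544
P = $52.94

$52.94


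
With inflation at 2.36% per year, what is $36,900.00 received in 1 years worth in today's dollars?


Formula: Real value = nominal / (1 + inflation)^years
Price level: (1 + 0.0236)^1 = 1.0236
Real value = $36,900.00 / 1.0236 = $36,049.24

$36,049.24
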